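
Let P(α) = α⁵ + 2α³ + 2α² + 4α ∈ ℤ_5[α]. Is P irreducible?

No

Check for roots in ℤ_5: P(0) = 0 → root; P(1) = 4; P(2) = 4; P(3) = 2; P(4) = 0 → root.
P(0) = 0, so (α) divides P(α); P is reducible.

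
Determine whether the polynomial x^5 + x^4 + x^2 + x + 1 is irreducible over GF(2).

Yes

Write h(x) = x^5 + x^4 + x^2 + x + 1.
Check for roots in GF(2): h(0) = 1; h(1) = 1.
No roots, so no linear factors.
Monic irreducibles of degree 2 over GF(2): x^2 + x + 1.
None of them divide h (all give nonzero remainder).
No irreducible factor of degree ≤ 2 exists, so h is irreducible over GF(2).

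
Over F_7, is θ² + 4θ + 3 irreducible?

No

Write m(θ) = θ² + 4θ + 3.
Check for roots in F_7: m(0) = 3; m(1) = 1; m(2) = 1; m(3) = 3; m(4) = 0 → root; m(5) = 6; m(6) = 0 → root.
m(4) = 0, so (θ − 4) divides m(θ); m is reducible.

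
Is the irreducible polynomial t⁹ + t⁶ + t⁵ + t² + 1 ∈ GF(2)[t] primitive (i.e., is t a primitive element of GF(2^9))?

Write f(t) = t⁹ + t⁶ + t⁵ + t² + 1.
|GF(2^9)^×| = 2^9 − 1 = 511. Prime factorization: 511 = 7·73.
f is primitive ⇔ t has order 511 in GF(2)[t]/(f), i.e. t^(511/q) ≠ 1 for each prime q | 511.
t^(73) mod f = 1
t^(7) mod f = t⁷.
Since t^(73) = 1, the order of t divides 73 < 511; not primitive.

No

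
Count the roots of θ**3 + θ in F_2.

Write h(θ) = θ**3 + θ.
Evaluate at each of the 2 elements of F_2:
h(0) = 0 → root; h(1) = 0 → root.
Roots: {0, 1}.

2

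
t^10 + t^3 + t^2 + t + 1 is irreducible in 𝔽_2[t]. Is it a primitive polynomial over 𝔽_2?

No

Write f(t) = t^10 + t^3 + t^2 + t + 1.
|GF(2^10)^×| = 2^10 − 1 = 1023. Prime factorization: 1023 = 3·11·31.
f is primitive ⇔ t has order 1023 in GF(2)[t]/(f), i.e. t^(1023/q) ≠ 1 for each prime q | 1023.
t^(341) mod f = 1
t^(93) mod f = t^7 + t^6 + t^5 + t^4 + t^2.
t^(33) mod f = t^5 + t^4 + t^3 + t.
Since t^(341) = 1, the order of t divides 341 < 1023; not primitive.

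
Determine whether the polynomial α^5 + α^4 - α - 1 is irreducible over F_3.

No

Write P(α) = α^5 + α^4 - α - 1.
Check for roots in F_3: P(0) = 2; P(1) = 0 → root; P(2) = 0 → root.
P(1) = 0, so (α − 1) divides P(α); P is reducible.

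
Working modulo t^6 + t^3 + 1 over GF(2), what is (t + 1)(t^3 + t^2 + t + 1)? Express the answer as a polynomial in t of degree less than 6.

Multiply in GF(2)[t]: (t + 1)·(t^3 + t^2 + t + 1) = t^4 + 1.
Reduced: t^4 + 1.

t^4 + 1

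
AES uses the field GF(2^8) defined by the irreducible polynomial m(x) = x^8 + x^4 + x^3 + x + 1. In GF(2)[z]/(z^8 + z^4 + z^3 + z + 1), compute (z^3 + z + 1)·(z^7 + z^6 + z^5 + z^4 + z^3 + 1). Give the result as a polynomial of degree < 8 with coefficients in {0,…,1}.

z^7 + z^4 + z^3 + 1

Multiply in GF(2)[z]: (z^3 + z + 1)·(z^7 + z^6 + z^5 + z^4 + z^3 + 1) = z^10 + z^9 + z^7 + z^6 + z + 1.
Reduce using z^8 ≡ z^4 + z^3 + z + 1 (mod z^8 + z^4 + z^3 + z + 1).
Reduced: z^7 + z^4 + z^3 + 1.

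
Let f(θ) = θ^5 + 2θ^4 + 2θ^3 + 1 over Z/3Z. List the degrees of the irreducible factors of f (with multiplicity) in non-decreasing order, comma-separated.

1, 1, 1, 2

Roots in Z/3Z: f(0) = 1; f(1) = 0 → root; f(2) = 0 → root.
Linear factors from roots: (θ + 2), (θ + 1).
Complete factorization: f(θ) = (θ + 2)·(θ + 1)^2·(θ^2 + θ + 2).
Factor degrees with multiplicity: 1 + 1 + 1 + 2 = 5.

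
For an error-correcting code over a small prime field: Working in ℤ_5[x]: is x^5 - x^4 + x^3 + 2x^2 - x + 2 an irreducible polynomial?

No

Write P(x) = x^5 - x^4 + x^3 + 2x^2 - x + 2.
Check for roots in ℤ_5: P(0) = 2; P(1) = 4; P(2) = 2; P(3) = 1; P(4) = 2.
No roots, so no linear factors.
Degree-2 irreducible divisors: test the 10 monic irreducibles of degree 2 over GF(5).
x^2 + x + 1 divides P: P(x) = (x^2 + x + 1)·(x^3 - 2x^2 + 2x + 2).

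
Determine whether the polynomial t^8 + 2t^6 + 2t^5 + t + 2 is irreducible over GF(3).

Write m(t) = t^8 + 2t^6 + 2t^5 + t + 2.
Check for roots in GF(3): m(0) = 2; m(1) = 2; m(2) = 2.
No roots, so no linear factors.
Monic irreducibles of degree 2 over GF(3): t^2 + 1, t^2 + t + 2, t^2 + 2t + 2.
None of them divide m (all give nonzero remainder).
Degree-3 irreducible divisors: test the 8 monic irreducibles of degree 3 over GF(3).
None of them divide m (all give nonzero remainder).
Degree-4 irreducible divisors: test the 18 monic irreducibles of degree 4 over GF(3).
None of them divide m (all give nonzero remainder).
No irreducible factor of degree ≤ 4 exists, so m is irreducible over GF(3).

Yes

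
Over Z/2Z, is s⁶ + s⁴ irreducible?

No

Write h(s) = s⁶ + s⁴.
Check for roots in Z/2Z: h(0) = 0 → root; h(1) = 0 → root.
h(0) = 0, so (s) divides h(s); h is reducible.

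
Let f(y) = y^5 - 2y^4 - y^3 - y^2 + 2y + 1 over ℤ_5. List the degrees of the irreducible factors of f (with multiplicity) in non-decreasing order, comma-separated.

Roots in ℤ_5: f(0) = 1; f(1) = 0 → root; f(2) = 3; f(3) = 2; f(4) = 1.
Linear factors from roots: (y - 1).
Complete factorization: f(y) = (y - 1)·(y^2 + y + 1)·(y^2 - 2y - 1).
Factor degrees with multiplicity: 1 + 2 + 2 = 5.

1, 2, 2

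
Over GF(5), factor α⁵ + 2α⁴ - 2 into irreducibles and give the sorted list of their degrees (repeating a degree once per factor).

Write h(α) = α⁵ + 2α⁴ - 2.
Roots in GF(5): h(0) = 3; h(1) = 1; h(2) = 2; h(3) = 3; h(4) = 4.
Complete factorization: h(α) = (α⁵ + 2α⁴ - 2).
Factor degrees with multiplicity: 5 = 5.

5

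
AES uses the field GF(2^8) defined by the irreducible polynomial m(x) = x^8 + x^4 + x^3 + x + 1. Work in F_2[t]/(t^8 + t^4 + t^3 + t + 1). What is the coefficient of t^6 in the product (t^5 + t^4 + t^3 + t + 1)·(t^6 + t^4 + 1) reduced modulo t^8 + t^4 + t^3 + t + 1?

Multiply in F_2[t]: (t^5 + t^4 + t^3 + t + 1)·(t^6 + t^4 + 1) = t^11 + t^10 + t^8 + t^6 + t^3 + t + 1.
Reduce using t^8 ≡ t^4 + t^3 + t + 1 (mod t^8 + t^4 + t^3 + t + 1).
Reduced: t^7 + t^6 + t^5 + t^2.

1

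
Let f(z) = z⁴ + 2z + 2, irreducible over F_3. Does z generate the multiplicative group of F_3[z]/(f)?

Yes

|GF(3^4)^×| = 3^4 − 1 = 80. Prime factorization: 80 = 2^4·5.
f is primitive ⇔ z has order 80 in GF(3)[z]/(f), i.e. z^(80/q) ≠ 1 for each prime q | 80.
z^(40) mod f = 2.
z^(16) mod f = z³ + 2z + 2.
None equal 1, so z has full order 80; f is primitive.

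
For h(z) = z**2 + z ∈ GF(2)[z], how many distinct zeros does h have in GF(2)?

2

Evaluate at each of the 2 elements of GF(2):
h(0) = 0 → root; h(1) = 0 → root.
Roots: {0, 1}.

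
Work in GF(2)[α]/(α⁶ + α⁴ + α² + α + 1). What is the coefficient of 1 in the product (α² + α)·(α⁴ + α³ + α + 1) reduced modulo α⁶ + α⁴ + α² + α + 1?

1

Multiply in GF(2)[α]: (α² + α)·(α⁴ + α³ + α + 1) = α⁶ + α⁴ + α³ + α.
Reduce using α⁶ ≡ α⁴ + α² + α + 1 (mod α⁶ + α⁴ + α² + α + 1).
Reduced: α³ + α² + 1.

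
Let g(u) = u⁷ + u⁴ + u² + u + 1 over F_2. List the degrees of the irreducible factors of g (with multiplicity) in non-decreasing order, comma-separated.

Roots in F_2: g(0) = 1; g(1) = 1.
Complete factorization: g(u) = (u² + u + 1)^2·(u³ + u + 1).
Factor degrees with multiplicity: 2 + 2 + 3 = 7.

2, 2, 3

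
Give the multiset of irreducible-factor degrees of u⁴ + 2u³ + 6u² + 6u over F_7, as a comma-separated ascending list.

Write f(u) = u⁴ + 2u³ + 6u² + 6u.
Linear factors from roots: (u), (u + 3).
Complete factorization: f(u) = (u)·(u + 3)^3.
Factor degrees with multiplicity: 1 + 1 + 1 + 1 = 4.

1, 1, 1, 1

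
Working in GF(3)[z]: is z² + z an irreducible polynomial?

No

Write P(z) = z² + z.
Check for roots in GF(3): P(0) = 0 → root; P(1) = 2; P(2) = 0 → root.
P(0) = 0, so (z) divides P(z); P is reducible.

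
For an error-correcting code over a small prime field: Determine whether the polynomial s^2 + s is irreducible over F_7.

No

Write m(s) = s^2 + s.
Check for roots in F_7: m(0) = 0 → root; m(1) = 2; m(2) = 6; m(3) = 5; m(4) = 6; m(5) = 2; m(6) = 0 → root.
m(0) = 0, so (s) divides m(s); m is reducible.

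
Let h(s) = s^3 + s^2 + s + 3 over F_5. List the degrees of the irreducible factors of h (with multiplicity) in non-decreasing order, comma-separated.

Roots in F_5: h(0) = 3; h(1) = 1; h(2) = 2; h(3) = 2; h(4) = 2.
Complete factorization: h(s) = (s^3 + s^2 + s + 3).
Factor degrees with multiplicity: 3 = 3.

3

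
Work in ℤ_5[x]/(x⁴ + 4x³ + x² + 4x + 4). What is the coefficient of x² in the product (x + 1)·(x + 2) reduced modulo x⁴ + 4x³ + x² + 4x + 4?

Multiply in ℤ_5[x]: (x + 1)·(x + 2) = x² + 3x + 2.
Reduced: x² + 3x + 2.

1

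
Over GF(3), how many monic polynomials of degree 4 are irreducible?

x^(3^4) − x is the product of all monic irreducibles of degree dividing 4; Möbius inversion gives N = (1/4) Σ μ(4/d)·3^d.
Divisors of 4: 1, 2, 4; μ(4/d) for each: 0, -1, 1.
Σ = − 3^2 + 3^4 = 72.
N = 72/4 = 18.

18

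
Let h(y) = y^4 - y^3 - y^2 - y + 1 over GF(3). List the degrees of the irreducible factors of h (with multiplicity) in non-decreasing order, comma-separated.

1, 1, 2

Roots in GF(3): h(0) = 1; h(1) = 2; h(2) = 0 → root.
Linear factors from roots: (y + 1).
Complete factorization: h(y) = (y + 1)^2·(y^2 + 1).
Factor degrees with multiplicity: 1 + 1 + 2 = 4.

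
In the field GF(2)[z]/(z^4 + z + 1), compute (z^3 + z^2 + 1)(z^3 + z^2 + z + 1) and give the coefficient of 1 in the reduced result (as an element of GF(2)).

Multiply in GF(2)[z]: (z^3 + z^2 + 1)·(z^3 + z^2 + z + 1) = z^6 + z^3 + z + 1.
Reduce using z^4 ≡ z + 1 (mod z^4 + z + 1).
Reduced: z^2 + z + 1.

1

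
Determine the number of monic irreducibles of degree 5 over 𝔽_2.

6

Gauss's count: N_{2}(5) = (1/5) Σ_{d|5} μ(5/d)·2^d.
Divisors of 5: 1, 5; μ(5/d) for each: -1, 1.
Σ = − 2^1 + 2^5 = 30.
N = 30/5 = 6.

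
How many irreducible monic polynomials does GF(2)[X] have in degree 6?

9

Gauss's count: N_{2}(6) = (1/6) Σ_{d|6} μ(6/d)·2^d.
Divisors of 6: 1, 2, 3, 6; μ(6/d) for each: 1, -1, -1, 1.
Σ = 2^1 − 2^2 − 2^3 + 2^6 = 54.
N = 54/6 = 9.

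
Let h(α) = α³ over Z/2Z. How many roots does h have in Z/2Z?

Evaluate at each of the 2 elements of Z/2Z:
h(0) = 0 → root; h(1) = 1.
Roots: {0}.

1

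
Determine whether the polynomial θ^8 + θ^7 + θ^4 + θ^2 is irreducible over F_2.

Write g(θ) = θ^8 + θ^7 + θ^4 + θ^2.
Check for roots in F_2: g(0) = 0 → root; g(1) = 0 → root.
g(0) = 0, so (θ) divides g(θ); g is reducible.

No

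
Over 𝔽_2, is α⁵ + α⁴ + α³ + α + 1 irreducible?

Yes

Write f(α) = α⁵ + α⁴ + α³ + α + 1.
Check for roots in 𝔽_2: f(0) = 1; f(1) = 1.
No roots, so no linear factors.
Monic irreducibles of degree 2 over GF(2): α² + α + 1.
None of them divide f (all give nonzero remainder).
No irreducible factor of degree ≤ 2 exists, so f is irreducible over GF(2).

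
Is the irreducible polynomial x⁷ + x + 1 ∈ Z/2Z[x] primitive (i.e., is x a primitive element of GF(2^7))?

Yes

Write f(x) = x⁷ + x + 1.
|GF(2^7)^×| = 2^7 − 1 = 127. Prime factorization: 127 = 127.
f is primitive ⇔ x has order 127 in GF(2)[x]/(f), i.e. x^(127/q) ≠ 1 for each prime q | 127.
x^(1) mod f = x.
None equal 1, so x has full order 127; f is primitive.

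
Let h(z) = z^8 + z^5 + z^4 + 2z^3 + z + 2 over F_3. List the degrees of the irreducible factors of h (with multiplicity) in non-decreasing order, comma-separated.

Roots in F_3: h(0) = 2; h(1) = 2; h(2) = 0 → root.
Linear factors from roots: (z + 1).
Complete factorization: h(z) = (z + 1)^5·(z^3 + z^2 + 2).
Factor degrees with multiplicity: 1 + 1 + 1 + 1 + 1 + 3 = 8.

1, 1, 1, 1, 1, 3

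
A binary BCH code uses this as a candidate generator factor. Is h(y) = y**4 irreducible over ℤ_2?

Check for roots in ℤ_2: h(0) = 0 → root; h(1) = 1.
h(0) = 0, so (y) divides h(y); h is reducible.

No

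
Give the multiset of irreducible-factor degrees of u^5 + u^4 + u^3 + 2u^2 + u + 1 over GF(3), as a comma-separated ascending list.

Write h(u) = u^5 + u^4 + u^3 + 2u^2 + u + 1.
Roots in GF(3): h(0) = 1; h(1) = 1; h(2) = 1.
Complete factorization: h(u) = (u^5 + u^4 + u^3 + 2u^2 + u + 1).
Factor degrees with multiplicity: 5 = 5.

5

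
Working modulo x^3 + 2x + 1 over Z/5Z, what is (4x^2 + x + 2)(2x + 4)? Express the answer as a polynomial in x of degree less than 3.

3x^2 + 2x

Multiply in Z/5Z[x]: (4x^2 + x + 2)·(2x + 4) = 3x^3 + 3x^2 + 3x + 3.
Reduce using x^3 ≡ 3x + 4 (mod x^3 + 2x + 1).
Reduced: 3x^2 + 2x.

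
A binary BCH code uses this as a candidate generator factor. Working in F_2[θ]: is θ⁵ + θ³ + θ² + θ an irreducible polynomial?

No

Write g(θ) = θ⁵ + θ³ + θ² + θ.
Check for roots in F_2: g(0) = 0 → root; g(1) = 0 → root.
g(0) = 0, so (θ) divides g(θ); g is reducible.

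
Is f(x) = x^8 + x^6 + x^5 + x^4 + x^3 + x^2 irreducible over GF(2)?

No

Check for roots in GF(2): f(0) = 0 → root; f(1) = 0 → root.
f(0) = 0, so (x) divides f(x); f is reducible.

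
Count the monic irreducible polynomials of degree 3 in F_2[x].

The number of monic irreducibles of degree 3 over GF(2) is (1/3)·Σ_{d∣3} μ(3/d) 2^d.
Divisors of 3: 1, 3; μ(3/d) for each: -1, 1.
Σ = − 2^1 + 2^3 = 6.
N = 6/3 = 2.

2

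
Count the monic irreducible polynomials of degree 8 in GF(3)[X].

The number of monic irreducibles of degree 8 over GF(3) is (1/8)·Σ_{d∣8} μ(8/d) 3^d.
Divisors of 8: 1, 2, 4, 8; μ(8/d) for each: 0, 0, -1, 1.
Σ = − 3^4 + 3^8 = 6480.
N = 6480/8 = 810.

810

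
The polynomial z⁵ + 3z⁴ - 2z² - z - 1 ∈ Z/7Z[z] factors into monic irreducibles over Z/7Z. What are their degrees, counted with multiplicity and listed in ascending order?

Write f(z) = z⁵ + 3z⁴ - 2z² - z - 1.
Linear factors from roots: (z - 1), (z + 1).
Complete factorization: f(z) = (z + 1)·(z - 1)·(z³ + 3z² + z + 1).
Factor degrees with multiplicity: 1 + 1 + 3 = 5.

1, 1, 3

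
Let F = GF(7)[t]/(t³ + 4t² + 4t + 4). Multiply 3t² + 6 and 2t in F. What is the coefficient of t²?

Multiply in GF(7)[t]: (3t² + 6)·(2t) = 6t³ + 5t.
Reduce using t³ ≡ 3t² + 3t + 3 (mod t³ + 4t² + 4t + 4).
Reduced: 4t² + 2t + 4.

4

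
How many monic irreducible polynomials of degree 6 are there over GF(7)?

19544

x^(7^6) − x is the product of all monic irreducibles of degree dividing 6; Möbius inversion gives N = (1/6) Σ μ(6/d)·7^d.
Divisors of 6: 1, 2, 3, 6; μ(6/d) for each: 1, -1, -1, 1.
Σ = 7^1 − 7^2 − 7^3 + 7^6 = 117264.
N = 117264/6 = 19544.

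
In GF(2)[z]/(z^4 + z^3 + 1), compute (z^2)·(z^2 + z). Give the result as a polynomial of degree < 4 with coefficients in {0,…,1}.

1

Multiply in GF(2)[z]: (z^2)·(z^2 + z) = z^4 + z^3.
Reduce using z^4 ≡ z^3 + 1 (mod z^4 + z^3 + 1).
Reduced: 1.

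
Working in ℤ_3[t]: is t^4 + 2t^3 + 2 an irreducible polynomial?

Yes

Write f(t) = t^4 + 2t^3 + 2.
Check for roots in ℤ_3: f(0) = 2; f(1) = 2; f(2) = 1.
No roots, so no linear factors.
Monic irreducibles of degree 2 over GF(3): t^2 + 1, t^2 + t + 2, t^2 + 2t + 2.
None of them divide f (all give nonzero remainder).
No irreducible factor of degree ≤ 2 exists, so f is irreducible over GF(3).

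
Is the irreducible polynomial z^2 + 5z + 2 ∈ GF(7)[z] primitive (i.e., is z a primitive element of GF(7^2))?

Write f(z) = z^2 + 5z + 2.
|GF(7^2)^×| = 7^2 − 1 = 48. Prime factorization: 48 = 2^4·3.
f is primitive ⇔ z has order 48 in GF(7)[z]/(f), i.e. z^(48/q) ≠ 1 for each prime q | 48.
z^(24) mod f = 1
z^(16) mod f = 4.
Since z^(24) = 1, the order of z divides 24 < 48; not primitive.

No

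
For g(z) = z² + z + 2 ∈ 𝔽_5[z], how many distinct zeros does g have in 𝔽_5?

0

Evaluate at each of the 5 elements of 𝔽_5:
g(0) = 2; g(1) = 4; g(2) = 3; g(3) = 4; g(4) = 2.
No element is a root.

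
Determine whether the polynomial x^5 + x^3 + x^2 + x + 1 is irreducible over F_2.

Write g(x) = x^5 + x^3 + x^2 + x + 1.
Check for roots in F_2: g(0) = 1; g(1) = 1.
No roots, so no linear factors.
Monic irreducibles of degree 2 over GF(2): x^2 + x + 1.
None of them divide g (all give nonzero remainder).
No irreducible factor of degree ≤ 2 exists, so g is irreducible over GF(2).

Yes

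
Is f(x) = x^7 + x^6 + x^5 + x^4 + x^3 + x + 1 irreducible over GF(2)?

Check for roots in GF(2): f(0) = 1; f(1) = 1.
No roots, so no linear factors.
Monic irreducibles of degree 2 over GF(2): x^2 + x + 1.
x^2 + x + 1 divides f: f(x) = (x^2 + x + 1)·(x^5 + x^2 + 1).

No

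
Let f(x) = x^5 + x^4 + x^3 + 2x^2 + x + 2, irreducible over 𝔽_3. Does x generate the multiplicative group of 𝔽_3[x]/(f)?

|GF(3^5)^×| = 3^5 − 1 = 242. Prime factorization: 242 = 2·11^2.
f is primitive ⇔ x has order 242 in GF(3)[x]/(f), i.e. x^(242/q) ≠ 1 for each prime q | 242.
x^(121) mod f = 1
x^(22) mod f = 2x^4 + 2x^3 + 2.
Since x^(121) = 1, the order of x divides 121 < 242; not primitive.

No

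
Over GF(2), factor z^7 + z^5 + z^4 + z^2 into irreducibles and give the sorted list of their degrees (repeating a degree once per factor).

Write h(z) = z^7 + z^5 + z^4 + z^2.
Roots in GF(2): h(0) = 0 → root; h(1) = 0 → root.
Linear factors from roots: (z), (z + 1).
Complete factorization: h(z) = (z)^2·(z + 1)^3·(z^2 + z + 1).
Factor degrees with multiplicity: 1 + 1 + 1 + 1 + 1 + 2 = 7.

1, 1, 1, 1, 1, 2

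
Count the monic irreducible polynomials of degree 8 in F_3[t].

810

The number of monic irreducibles of degree 8 over GF(3) is (1/8)·Σ_{d∣8} μ(8/d) 3^d.
Divisors of 8: 1, 2, 4, 8; μ(8/d) for each: 0, 0, -1, 1.
Σ = − 3^4 + 3^8 = 6480.
N = 6480/8 = 810.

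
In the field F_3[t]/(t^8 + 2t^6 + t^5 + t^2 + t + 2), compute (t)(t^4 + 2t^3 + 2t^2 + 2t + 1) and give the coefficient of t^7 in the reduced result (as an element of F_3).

0

Multiply in F_3[t]: (t)·(t^4 + 2t^3 + 2t^2 + 2t + 1) = t^5 + 2t^4 + 2t^3 + 2t^2 + t.
Reduced: t^5 + 2t^4 + 2t^3 + 2t^2 + t.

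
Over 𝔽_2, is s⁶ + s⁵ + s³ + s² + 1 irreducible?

Yes

Write m(s) = s⁶ + s⁵ + s³ + s² + 1.
Check for roots in 𝔽_2: m(0) = 1; m(1) = 1.
No roots, so no linear factors.
Monic irreducibles of degree 2 over GF(2): s² + s + 1.
None of them divide m (all give nonzero remainder).
Monic irreducibles of degree 3 over GF(2): s³ + s + 1, s³ + s² + 1.
None of them divide m (all give nonzero remainder).
No irreducible factor of degree ≤ 3 exists, so m is irreducible over GF(2).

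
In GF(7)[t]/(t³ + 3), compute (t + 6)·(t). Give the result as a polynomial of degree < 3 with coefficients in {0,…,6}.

Multiply in GF(7)[t]: (t + 6)·(t) = t² + 6t.
Reduced: t² + 6t.

t^2 + 6t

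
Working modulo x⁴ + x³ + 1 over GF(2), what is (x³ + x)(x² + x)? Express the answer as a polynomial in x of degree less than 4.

x^3 + x^2 + x

Multiply in GF(2)[x]: (x³ + x)·(x² + x) = x⁵ + x⁴ + x³ + x².
Reduce using x⁴ ≡ x³ + 1 (mod x⁴ + x³ + 1).
Reduced: x³ + x² + x.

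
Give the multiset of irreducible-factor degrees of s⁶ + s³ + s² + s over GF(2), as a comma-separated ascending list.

Write g(s) = s⁶ + s³ + s² + s.
Roots in GF(2): g(0) = 0 → root; g(1) = 0 → root.
Linear factors from roots: (s), (s + 1).
Complete factorization: g(s) = (s)·(s + 1)^2·(s³ + s + 1).
Factor degrees with multiplicity: 1 + 1 + 1 + 3 = 6.

1, 1, 1, 3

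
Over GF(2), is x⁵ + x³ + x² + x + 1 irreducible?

Write h(x) = x⁵ + x³ + x² + x + 1.
Check for roots in GF(2): h(0) = 1; h(1) = 1.
No roots, so no linear factors.
Monic irreducibles of degree 2 over GF(2): x² + x + 1.
None of them divide h (all give nonzero remainder).
No irreducible factor of degree ≤ 2 exists, so h is irreducible over GF(2).

Yes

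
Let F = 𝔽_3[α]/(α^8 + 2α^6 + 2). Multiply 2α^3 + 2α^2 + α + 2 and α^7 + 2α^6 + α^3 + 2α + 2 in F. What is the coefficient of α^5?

2

Multiply in 𝔽_3[α]: (2α^3 + 2α^2 + α + 2)·(α^7 + 2α^6 + α^3 + 2α + 2) = 2α^10 + 2α^8 + α^7 + 2α^5 + 2α^4 + α^3 + 1.
Reduce using α^8 ≡ α^6 + 1 (mod α^8 + 2α^6 + 2).
Reduced: α^7 + α^6 + 2α^5 + 2α^4 + α^3 + 2α^2 + 2.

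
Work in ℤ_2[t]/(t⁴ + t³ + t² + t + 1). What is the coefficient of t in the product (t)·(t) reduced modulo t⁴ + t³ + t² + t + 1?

0

Multiply in ℤ_2[t]: (t)·(t) = t².
Reduced: t².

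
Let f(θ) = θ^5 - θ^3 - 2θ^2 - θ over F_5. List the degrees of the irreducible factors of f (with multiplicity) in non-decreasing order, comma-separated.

Roots in F_5: f(0) = 0 → root; f(1) = 2; f(2) = 4; f(3) = 0 → root; f(4) = 4.
Linear factors from roots: (θ), (θ + 2).
Complete factorization: f(θ) = (θ)·(θ + 2)^2·(θ^2 + θ + 1).
Factor degrees with multiplicity: 1 + 1 + 1 + 2 = 5.

1, 1, 1, 2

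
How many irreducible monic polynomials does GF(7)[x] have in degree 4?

588

By the necklace-counting formula, N_7(4) = (1/4) Σ_{d|4} μ(4/d)·7^d.
Divisors of 4: 1, 2, 4; μ(4/d) for each: 0, -1, 1.
Σ = − 7^2 + 7^4 = 2352.
N = 2352/4 = 588.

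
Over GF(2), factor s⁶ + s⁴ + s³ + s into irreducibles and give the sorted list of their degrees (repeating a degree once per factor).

1, 1, 1, 1, 2

Write h(s) = s⁶ + s⁴ + s³ + s.
Roots in GF(2): h(0) = 0 → root; h(1) = 0 → root.
Linear factors from roots: (s), (s + 1).
Complete factorization: h(s) = (s)·(s + 1)^3·(s² + s + 1).
Factor degrees with multiplicity: 1 + 1 + 1 + 1 + 2 = 6.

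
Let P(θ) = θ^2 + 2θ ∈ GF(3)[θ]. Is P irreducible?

Check for roots in GF(3): P(0) = 0 → root; P(1) = 0 → root; P(2) = 2.
P(0) = 0, so (θ) divides P(θ); P is reducible.

No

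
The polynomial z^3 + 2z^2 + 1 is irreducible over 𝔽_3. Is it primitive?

Write f(z) = z^3 + 2z^2 + 1.
|GF(3^3)^×| = 3^3 − 1 = 26. Prime factorization: 26 = 2·13.
f is primitive ⇔ z has order 26 in GF(3)[z]/(f), i.e. z^(26/q) ≠ 1 for each prime q | 26.
z^(13) mod f = 2.
z^(2) mod f = z^2.
None equal 1, so z has full order 26; f is primitive.

Yes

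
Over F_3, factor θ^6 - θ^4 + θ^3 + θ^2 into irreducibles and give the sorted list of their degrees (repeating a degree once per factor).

1, 1, 1, 3

Write g(θ) = θ^6 - θ^4 + θ^3 + θ^2.
Roots in F_3: g(0) = 0 → root; g(1) = 2; g(2) = 0 → root.
Linear factors from roots: (θ), (θ + 1).
Complete factorization: g(θ) = (θ + 1)·(θ)^2·(θ^3 - θ^2 + 1).
Factor degrees with multiplicity: 1 + 1 + 1 + 3 = 6.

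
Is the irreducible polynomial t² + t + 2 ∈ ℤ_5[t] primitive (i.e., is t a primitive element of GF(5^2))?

Write f(t) = t² + t + 2.
|GF(5^2)^×| = 5^2 − 1 = 24. Prime factorization: 24 = 2^3·3.
f is primitive ⇔ t has order 24 in GF(5)[t]/(f), i.e. t^(24/q) ≠ 1 for each prime q | 24.
t^(12) mod f = 4.
t^(8) mod f = 3t + 1.
None equal 1, so t has full order 24; f is primitive.

Yes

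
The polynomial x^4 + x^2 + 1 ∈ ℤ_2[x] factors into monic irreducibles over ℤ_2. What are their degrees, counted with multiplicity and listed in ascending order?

2, 2

Write g(x) = x^4 + x^2 + 1.
Roots in ℤ_2: g(0) = 1; g(1) = 1.
Complete factorization: g(x) = (x^2 + x + 1)^2.
Factor degrees with multiplicity: 2 + 2 = 4.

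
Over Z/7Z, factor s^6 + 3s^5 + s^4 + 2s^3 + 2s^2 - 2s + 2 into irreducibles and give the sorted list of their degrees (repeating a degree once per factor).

Write h(s) = s^6 + 3s^5 + s^4 + 2s^3 + 2s^2 - 2s + 2.
Complete factorization: h(s) = (s^6 + 3s^5 + s^4 + 2s^3 + 2s^2 - 2s + 2).
Factor degrees with multiplicity: 6 = 6.

6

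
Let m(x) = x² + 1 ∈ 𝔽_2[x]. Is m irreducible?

Check for roots in 𝔽_2: m(0) = 1; m(1) = 0 → root.
m(1) = 0, so (x − 1) divides m(x); m is reducible.

No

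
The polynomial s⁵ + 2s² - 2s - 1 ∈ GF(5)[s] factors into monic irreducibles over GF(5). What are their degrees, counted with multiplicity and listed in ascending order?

Write f(s) = s⁵ + 2s² - 2s - 1.
Roots in GF(5): f(0) = 4; f(1) = 0 → root; f(2) = 0 → root; f(3) = 4; f(4) = 2.
Linear factors from roots: (s - 1), (s - 2).
Complete factorization: f(s) = (s - 2)·(s - 1)·(s³ - 2s² + 2s + 2).
Factor degrees with multiplicity: 1 + 1 + 3 = 5.

1, 1, 3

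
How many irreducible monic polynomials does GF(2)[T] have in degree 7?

18

x^(2^7) − x is the product of all monic irreducibles of degree dividing 7; Möbius inversion gives N = (1/7) Σ μ(7/d)·2^d.
Divisors of 7: 1, 7; μ(7/d) for each: -1, 1.
Σ = − 2^1 + 2^7 = 126.
N = 126/7 = 18.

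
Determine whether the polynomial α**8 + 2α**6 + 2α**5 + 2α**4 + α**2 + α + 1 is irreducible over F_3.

Yes

Write f(α) = α**8 + 2α**6 + 2α**5 + 2α**4 + α**2 + α + 1.
Check for roots in F_3: f(0) = 1; f(1) = 1; f(2) = 1.
No roots, so no linear factors.
Monic irreducibles of degree 2 over GF(3): α**2 + 1, α**2 + α + 2, α**2 + 2α + 2.
None of them divide f (all give nonzero remainder).
Degree-3 irreducible divisors: test the 8 monic irreducibles of degree 3 over GF(3).
None of them divide f (all give nonzero remainder).
Degree-4 irreducible divisors: test the 18 monic irreducibles of degree 4 over GF(3).
None of them divide f (all give nonzero remainder).
No irreducible factor of degree ≤ 4 exists, so f is irreducible over GF(3).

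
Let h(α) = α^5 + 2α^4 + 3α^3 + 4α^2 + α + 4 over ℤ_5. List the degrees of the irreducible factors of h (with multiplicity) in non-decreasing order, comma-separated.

1, 1, 1, 2

Roots in ℤ_5: h(0) = 4; h(1) = 0 → root; h(2) = 0 → root; h(3) = 4; h(4) = 0 → root.
Linear factors from roots: (α + 4), (α + 3), (α + 1).
Complete factorization: h(α) = (α + 1)·(α + 3)·(α + 4)·(α^2 + 4α + 2).
Factor degrees with multiplicity: 1 + 1 + 1 + 2 = 5.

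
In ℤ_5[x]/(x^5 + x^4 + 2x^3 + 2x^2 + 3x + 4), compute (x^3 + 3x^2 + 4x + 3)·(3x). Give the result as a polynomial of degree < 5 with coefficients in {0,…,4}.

Multiply in ℤ_5[x]: (x^3 + 3x^2 + 4x + 3)·(3x) = 3x^4 + 4x^3 + 2x^2 + 4x.
Reduced: 3x^4 + 4x^3 + 2x^2 + 4x.

3x^4 + 4x^3 + 2x^2 + 4x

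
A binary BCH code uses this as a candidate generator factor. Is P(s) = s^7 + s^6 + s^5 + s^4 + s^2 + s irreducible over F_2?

No

Check for roots in F_2: P(0) = 0 → root; P(1) = 0 → root.
P(0) = 0, so (s) divides P(s); P is reducible.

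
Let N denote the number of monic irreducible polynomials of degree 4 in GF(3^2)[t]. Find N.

Gauss's count: N_{9}(4) = (1/4) Σ_{d|4} μ(4/d)·9^d.
Divisors of 4: 1, 2, 4; μ(4/d) for each: 0, -1, 1.
Σ = − 9^2 + 9^4 = 6480.
N = 6480/4 = 1620.

1620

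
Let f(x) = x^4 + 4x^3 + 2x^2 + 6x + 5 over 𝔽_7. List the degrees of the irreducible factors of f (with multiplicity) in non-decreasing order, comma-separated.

Complete factorization: f(x) = (x^4 + 4x^3 + 2x^2 + 6x + 5).
Factor degrees with multiplicity: 4 = 4.

4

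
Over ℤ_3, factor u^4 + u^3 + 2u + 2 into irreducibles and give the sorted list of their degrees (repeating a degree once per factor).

1, 1, 1, 1

Write g(u) = u^4 + u^3 + 2u + 2.
Roots in ℤ_3: g(0) = 2; g(1) = 0 → root; g(2) = 0 → root.
Linear factors from roots: (u + 2), (u + 1).
Complete factorization: g(u) = (u + 1)·(u + 2)^3.
Factor degrees with multiplicity: 1 + 1 + 1 + 1 = 4.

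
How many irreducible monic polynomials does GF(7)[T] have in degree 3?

x^(7^3) − x is the product of all monic irreducibles of degree dividing 3; Möbius inversion gives N = (1/3) Σ μ(3/d)·7^d.
Divisors of 3: 1, 3; μ(3/d) for each: -1, 1.
Σ = − 7^1 + 7^3 = 336.
N = 336/3 = 112.

112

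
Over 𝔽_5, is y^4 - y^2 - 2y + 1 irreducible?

Write g(y) = y^4 - y^2 - 2y + 1.
Check for roots in 𝔽_5: g(0) = 1; g(1) = 4; g(2) = 4; g(3) = 2; g(4) = 3.
No roots, so no linear factors.
Degree-2 irreducible divisors: test the 10 monic irreducibles of degree 2 over GF(5).
None of them divide g (all give nonzero remainder).
No irreducible factor of degree ≤ 2 exists, so g is irreducible over GF(5).

Yes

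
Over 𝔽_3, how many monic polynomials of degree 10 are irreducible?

x^(3^10) − x is the product of all monic irreducibles of degree dividing 10; Möbius inversion gives N = (1/10) Σ μ(10/d)·3^d.
Divisors of 10: 1, 2, 5, 10; μ(10/d) for each: 1, -1, -1, 1.
Σ = 3^1 − 3^2 − 3^5 + 3^10 = 58800.
N = 58800/10 = 5880.

5880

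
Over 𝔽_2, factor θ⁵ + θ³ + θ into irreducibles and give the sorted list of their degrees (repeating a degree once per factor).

Write h(θ) = θ⁵ + θ³ + θ.
Roots in 𝔽_2: h(0) = 0 → root; h(1) = 1.
Linear factors from roots: (θ).
Complete factorization: h(θ) = (θ)·(θ² + θ + 1)^2.
Factor degrees with multiplicity: 1 + 2 + 2 = 5.

1, 2, 2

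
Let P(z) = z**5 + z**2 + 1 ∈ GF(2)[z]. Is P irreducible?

Check for roots in GF(2): P(0) = 1; P(1) = 1.
No roots, so no linear factors.
Monic irreducibles of degree 2 over GF(2): z**2 + z + 1.
None of them divide P (all give nonzero remainder).
No irreducible factor of degree ≤ 2 exists, so P is irreducible over GF(2).

Yes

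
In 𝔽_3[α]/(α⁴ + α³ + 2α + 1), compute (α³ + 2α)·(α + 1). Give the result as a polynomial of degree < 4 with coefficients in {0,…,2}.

2α^2 + 2

Multiply in 𝔽_3[α]: (α³ + 2α)·(α + 1) = α⁴ + α³ + 2α² + 2α.
Reduce using α⁴ ≡ 2α³ + α + 2 (mod α⁴ + α³ + 2α + 1).
Reduced: 2α² + 2.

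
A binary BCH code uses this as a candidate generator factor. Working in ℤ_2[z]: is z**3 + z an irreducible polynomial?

Write P(z) = z**3 + z.
Check for roots in ℤ_2: P(0) = 0 → root; P(1) = 0 → root.
P(0) = 0, so (z) divides P(z); P is reducible.

No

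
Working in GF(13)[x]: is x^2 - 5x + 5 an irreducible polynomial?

Yes

Write h(x) = x^2 - 5x + 5.
Check each element of GF(13) for a root: h(0)=5, h(1)=1, h(2)=12, h(3)=12, h(4)=1, h(5)=5, h(6)=11, h(7)=6, h(8)=3, h(9)=2, h(10)=3, h(11)=6, h(12)=11.
No roots. A degree-2 polynomial over a field with no linear factor is irreducible.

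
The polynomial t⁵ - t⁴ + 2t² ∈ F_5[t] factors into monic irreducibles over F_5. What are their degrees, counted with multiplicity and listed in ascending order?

1, 1, 1, 1, 1

Write g(t) = t⁵ - t⁴ + 2t².
Roots in F_5: g(0) = 0 → root; g(1) = 2; g(2) = 4; g(3) = 0 → root; g(4) = 0 → root.
Linear factors from roots: (t), (t + 2), (t + 1).
Complete factorization: g(t) = (t + 2)·(t)^2·(t + 1)^2.
Factor degrees with multiplicity: 1 + 1 + 1 + 1 + 1 = 5.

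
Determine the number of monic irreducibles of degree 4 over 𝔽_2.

x^(2^4) − x is the product of all monic irreducibles of degree dividing 4; Möbius inversion gives N = (1/4) Σ μ(4/d)·2^d.
Divisors of 4: 1, 2, 4; μ(4/d) for each: 0, -1, 1.
Σ = − 2^2 + 2^4 = 12.
N = 12/4 = 3.

3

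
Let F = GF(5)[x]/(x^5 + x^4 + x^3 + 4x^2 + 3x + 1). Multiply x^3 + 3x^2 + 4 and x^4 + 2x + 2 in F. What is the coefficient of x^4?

3

Multiply in GF(5)[x]: (x^3 + 3x^2 + 4)·(x^4 + 2x + 2) = x^7 + 3x^6 + x^4 + 3x^3 + x^2 + 3x + 3.
Reduce using x^5 ≡ 4x^4 + 4x^3 + x^2 + 2x + 4 (mod x^5 + x^4 + x^3 + 4x^2 + 3x + 1).
Reduced: 3x^4 + x^2 + 1.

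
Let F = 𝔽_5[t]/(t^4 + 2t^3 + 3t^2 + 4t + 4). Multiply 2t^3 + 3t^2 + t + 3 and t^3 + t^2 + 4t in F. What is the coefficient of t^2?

Multiply in 𝔽_5[t]: (2t^3 + 3t^2 + t + 3)·(t^3 + t^2 + 4t) = 2t^6 + 2t^4 + t^3 + 2t^2 + 2t.
Reduce using t^4 ≡ 3t^3 + 2t^2 + t + 1 (mod t^4 + 2t^3 + 3t^2 + 4t + 4).
Reduced: 2t^3 + 3t^2 + 2t + 4.

3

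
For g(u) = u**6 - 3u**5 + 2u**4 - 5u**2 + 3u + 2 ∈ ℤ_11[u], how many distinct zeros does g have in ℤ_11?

4

Evaluate at each of the 11 elements of ℤ_11:
g(0) = 2; g(1) = 0 → root; g(2) = 10; g(3) = 7; g(4) = 7; g(5) = 0 → root; g(6) = 9; g(7) = 0 → root; g(8) = 6; g(9) = 3; g(10) = 0 → root.
Roots: {1, 5, 7, 10}.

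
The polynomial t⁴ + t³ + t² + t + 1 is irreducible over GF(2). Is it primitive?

Write f(t) = t⁴ + t³ + t² + t + 1.
|GF(2^4)^×| = 2^4 − 1 = 15. Prime factorization: 15 = 3·5.
f is primitive ⇔ t has order 15 in GF(2)[t]/(f), i.e. t^(15/q) ≠ 1 for each prime q | 15.
t^(5) mod f = 1
t^(3) mod f = t³.
Since t^(5) = 1, the order of t divides 5 < 15; not primitive.

No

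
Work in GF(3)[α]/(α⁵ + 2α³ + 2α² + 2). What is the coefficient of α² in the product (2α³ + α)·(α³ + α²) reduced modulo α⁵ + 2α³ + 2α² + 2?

Multiply in GF(3)[α]: (2α³ + α)·(α³ + α²) = 2α⁶ + 2α⁵ + α⁴ + α³.
Reduce using α⁵ ≡ α³ + α² + 1 (mod α⁵ + 2α³ + 2α² + 2).
Reduced: 2α³ + 2α² + 2α + 2.

2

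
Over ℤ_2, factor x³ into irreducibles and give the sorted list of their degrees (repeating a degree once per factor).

Write h(x) = x³.
Roots in ℤ_2: h(0) = 0 → root; h(1) = 1.
Linear factors from roots: (x).
Complete factorization: h(x) = (x)^3.
Factor degrees with multiplicity: 1 + 1 + 1 = 3.

1, 1, 1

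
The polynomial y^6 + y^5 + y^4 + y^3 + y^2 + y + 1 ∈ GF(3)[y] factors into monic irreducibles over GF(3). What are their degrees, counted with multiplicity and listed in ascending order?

Write h(y) = y^6 + y^5 + y^4 + y^3 + y^2 + y + 1.
Roots in GF(3): h(0) = 1; h(1) = 1; h(2) = 1.
Complete factorization: h(y) = (y^6 + y^5 + y^4 + y^3 + y^2 + y + 1).
Factor degrees with multiplicity: 6 = 6.

6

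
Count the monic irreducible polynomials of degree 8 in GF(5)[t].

48750

x^(5^8) − x is the product of all monic irreducibles of degree dividing 8; Möbius inversion gives N = (1/8) Σ μ(8/d)·5^d.
Divisors of 8: 1, 2, 4, 8; μ(8/d) for each: 0, 0, -1, 1.
Σ = − 5^4 + 5^8 = 390000.
N = 390000/8 = 48750.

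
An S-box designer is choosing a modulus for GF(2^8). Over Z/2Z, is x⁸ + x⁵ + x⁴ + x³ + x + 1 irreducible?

No

Write P(x) = x⁸ + x⁵ + x⁴ + x³ + x + 1.
Check for roots in Z/2Z: P(0) = 1; P(1) = 0 → root.
P(1) = 0, so (x − 1) divides P(x); P is reducible.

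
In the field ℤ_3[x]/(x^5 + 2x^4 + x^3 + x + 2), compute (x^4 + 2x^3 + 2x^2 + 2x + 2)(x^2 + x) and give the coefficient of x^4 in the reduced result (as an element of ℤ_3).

1

Multiply in ℤ_3[x]: (x^4 + 2x^3 + 2x^2 + 2x + 2)·(x^2 + x) = x^6 + x^4 + x^3 + x^2 + 2x.
Reduce using x^5 ≡ x^4 + 2x^3 + 2x + 1 (mod x^5 + 2x^4 + x^3 + x + 2).
Reduced: x^4 + 2x + 1.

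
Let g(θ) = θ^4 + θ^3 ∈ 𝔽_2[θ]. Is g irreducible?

No

Check for roots in 𝔽_2: g(0) = 0 → root; g(1) = 0 → root.
g(0) = 0, so (θ) divides g(θ); g is reducible.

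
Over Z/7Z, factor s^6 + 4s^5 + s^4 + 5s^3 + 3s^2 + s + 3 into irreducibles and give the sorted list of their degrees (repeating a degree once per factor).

2, 2, 2

Write h(s) = s^6 + 4s^5 + s^4 + 5s^3 + 3s^2 + s + 3.
Complete factorization: h(s) = (s^2 + 1)·(s^2 + 2)·(s^2 + 4s + 5).
Factor degrees with multiplicity: 2 + 2 + 2 = 6.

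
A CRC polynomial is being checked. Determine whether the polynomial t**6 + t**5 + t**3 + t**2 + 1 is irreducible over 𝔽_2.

Write h(t) = t**6 + t**5 + t**3 + t**2 + 1.
Check for roots in 𝔽_2: h(0) = 1; h(1) = 1.
No roots, so no linear factors.
Monic irreducibles of degree 2 over GF(2): t**2 + t + 1.
None of them divide h (all give nonzero remainder).
Monic irreducibles of degree 3 over GF(2): t**3 + t + 1, t**3 + t**2 + 1.
None of them divide h (all give nonzero remainder).
No irreducible factor of degree ≤ 3 exists, so h is irreducible over GF(2).

Yes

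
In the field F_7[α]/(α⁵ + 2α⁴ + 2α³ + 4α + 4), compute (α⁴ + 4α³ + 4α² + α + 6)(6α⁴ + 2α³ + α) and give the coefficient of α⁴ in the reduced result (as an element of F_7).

Multiply in F_7[α]: (α⁴ + 4α³ + 4α² + α + 6)·(6α⁴ + 2α³ + α) = 6α⁸ + 5α⁷ + 4α⁶ + α⁵ + 2α³ + α² + 6α.
Reduce using α⁵ ≡ 5α⁴ + 5α³ + 3α + 3 (mod α⁵ + 2α⁴ + 2α³ + 4α + 4).
Reduced: 5α² + 5α + 2.

0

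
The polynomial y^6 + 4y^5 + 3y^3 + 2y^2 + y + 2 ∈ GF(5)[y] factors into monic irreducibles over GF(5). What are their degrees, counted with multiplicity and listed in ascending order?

Write f(y) = y^6 + 4y^5 + 3y^3 + 2y^2 + y + 2.
Roots in GF(5): f(0) = 2; f(1) = 3; f(2) = 3; f(3) = 0 → root; f(4) = 2.
Linear factors from roots: (y + 2).
Complete factorization: f(y) = (y + 2)·(y^2 + y + 1)·(y^3 + y^2 + 4y + 1).
Factor degrees with multiplicity: 1 + 2 + 3 = 6.

1, 2, 3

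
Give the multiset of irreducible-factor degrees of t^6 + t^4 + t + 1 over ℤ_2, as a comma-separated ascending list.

1, 2, 3

Write h(t) = t^6 + t^4 + t + 1.
Roots in ℤ_2: h(0) = 1; h(1) = 0 → root.
Linear factors from roots: (t + 1).
Complete factorization: h(t) = (t + 1)·(t^2 + t + 1)·(t^3 + t + 1).
Factor degrees with multiplicity: 1 + 2 + 3 = 6.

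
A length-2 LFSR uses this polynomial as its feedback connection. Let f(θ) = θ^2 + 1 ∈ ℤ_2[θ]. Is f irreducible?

No

Check for roots in ℤ_2: f(0) = 1; f(1) = 0 → root.
f(1) = 0, so (θ − 1) divides f(θ); f is reducible.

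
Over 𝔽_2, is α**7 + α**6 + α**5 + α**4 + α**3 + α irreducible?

No

Write h(α) = α**7 + α**6 + α**5 + α**4 + α**3 + α.
Check for roots in 𝔽_2: h(0) = 0 → root; h(1) = 0 → root.
h(0) = 0, so (α) divides h(α); h is reducible.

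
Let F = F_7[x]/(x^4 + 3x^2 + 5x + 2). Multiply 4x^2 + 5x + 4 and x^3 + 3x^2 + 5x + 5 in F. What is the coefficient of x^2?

Multiply in F_7[x]: (4x^2 + 5x + 4)·(x^3 + 3x^2 + 5x + 5) = 4x^5 + 3x^4 + 4x^3 + x^2 + 3x + 6.
Reduce using x^4 ≡ 4x^2 + 2x + 5 (mod x^4 + 3x^2 + 5x + 2).
Reduced: 6x^3 + x.

0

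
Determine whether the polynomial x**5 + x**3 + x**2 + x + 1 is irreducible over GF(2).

Yes

Write f(x) = x**5 + x**3 + x**2 + x + 1.
Check for roots in GF(2): f(0) = 1; f(1) = 1.
No roots, so no linear factors.
Monic irreducibles of degree 2 over GF(2): x**2 + x + 1.
None of them divide f (all give nonzero remainder).
No irreducible factor of degree ≤ 2 exists, so f is irreducible over GF(2).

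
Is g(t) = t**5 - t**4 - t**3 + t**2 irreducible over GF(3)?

No

Check for roots in GF(3): g(0) = 0 → root; g(1) = 0 → root; g(2) = 0 → root.
g(0) = 0, so (t) divides g(t); g is reducible.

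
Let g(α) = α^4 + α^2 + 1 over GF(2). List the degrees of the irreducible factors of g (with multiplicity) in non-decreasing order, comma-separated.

2, 2

Roots in GF(2): g(0) = 1; g(1) = 1.
Complete factorization: g(α) = (α^2 + α + 1)^2.
Factor degrees with multiplicity: 2 + 2 = 4.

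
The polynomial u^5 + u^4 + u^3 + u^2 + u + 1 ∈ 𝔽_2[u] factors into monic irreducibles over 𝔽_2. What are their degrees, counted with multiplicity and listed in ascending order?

Write h(u) = u^5 + u^4 + u^3 + u^2 + u + 1.
Roots in 𝔽_2: h(0) = 1; h(1) = 0 → root.
Linear factors from roots: (u + 1).
Complete factorization: h(u) = (u + 1)·(u^2 + u + 1)^2.
Factor degrees with multiplicity: 1 + 2 + 2 = 5.

1, 2, 2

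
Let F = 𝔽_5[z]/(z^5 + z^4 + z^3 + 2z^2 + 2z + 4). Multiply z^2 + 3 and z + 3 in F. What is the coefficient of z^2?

Multiply in 𝔽_5[z]: (z^2 + 3)·(z + 3) = z^3 + 3z^2 + 3z + 4.
Reduced: z^3 + 3z^2 + 3z + 4.

3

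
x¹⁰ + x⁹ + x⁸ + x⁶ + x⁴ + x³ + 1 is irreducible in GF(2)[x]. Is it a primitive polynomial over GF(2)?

Yes

Write f(x) = x¹⁰ + x⁹ + x⁸ + x⁶ + x⁴ + x³ + 1.
|GF(2^10)^×| = 2^10 − 1 = 1023. Prime factorization: 1023 = 3·11·31.
f is primitive ⇔ x has order 1023 in GF(2)[x]/(f), i.e. x^(1023/q) ≠ 1 for each prime q | 1023.
x^(341) mod f = x⁹ + x⁸ + x⁷ + x⁴ + x³ + x.
x^(93) mod f = x⁹ + x⁵ + x⁴ + x³ + x² + x.
x^(33) mod f = x⁷ + x⁶ + x³.
None equal 1, so x has full order 1023; f is primitive.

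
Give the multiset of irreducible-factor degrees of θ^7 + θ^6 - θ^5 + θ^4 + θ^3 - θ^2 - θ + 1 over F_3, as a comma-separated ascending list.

Write f(θ) = θ^7 + θ^6 - θ^5 + θ^4 + θ^3 - θ^2 - θ + 1.
Roots in F_3: f(0) = 1; f(1) = 2; f(2) = 2.
Complete factorization: f(θ) = (θ^7 + θ^6 - θ^5 + θ^4 + θ^3 - θ^2 - θ + 1).
Factor degrees with multiplicity: 7 = 7.

7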